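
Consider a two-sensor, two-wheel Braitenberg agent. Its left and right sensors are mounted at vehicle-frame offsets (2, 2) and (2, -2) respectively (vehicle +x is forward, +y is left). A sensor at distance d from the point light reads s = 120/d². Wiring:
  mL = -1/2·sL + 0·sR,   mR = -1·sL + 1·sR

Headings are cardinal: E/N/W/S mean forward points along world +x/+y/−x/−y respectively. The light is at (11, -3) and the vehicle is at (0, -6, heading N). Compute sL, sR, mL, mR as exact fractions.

left sensor world pos  = (-2, -4); dL² = 170
right sensor world pos = (2, -4); dR² = 82
sL = 120/170 = 12/17
sR = 120/82 = 60/41
mL = -1/2·sL + 0·sR = -6/17
mR = -1·sL + 1·sR = 528/697

12/17 60/41 -6/17 528/697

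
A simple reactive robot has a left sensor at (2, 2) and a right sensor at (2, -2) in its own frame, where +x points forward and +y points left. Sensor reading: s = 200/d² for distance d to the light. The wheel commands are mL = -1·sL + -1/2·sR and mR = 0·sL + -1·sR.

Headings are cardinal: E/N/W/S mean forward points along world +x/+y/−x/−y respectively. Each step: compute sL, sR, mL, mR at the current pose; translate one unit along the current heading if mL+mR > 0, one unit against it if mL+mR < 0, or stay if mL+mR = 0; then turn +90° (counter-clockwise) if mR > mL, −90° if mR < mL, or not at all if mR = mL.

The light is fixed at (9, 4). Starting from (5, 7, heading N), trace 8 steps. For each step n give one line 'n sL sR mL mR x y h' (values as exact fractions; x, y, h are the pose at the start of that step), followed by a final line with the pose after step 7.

0 200/61 200/29 -11900/1769 -200/29 5 7 N
1 10 50 -35 -50 5 6 E
2 200/9 200/49 -10700/441 -200/49 4 6 S
3 100/17 20 -270/17 -20 4 7 E
4 200/17 40/13 -2940/221 -40/13 3 7 S
5 50/13 10 -115/13 -10 3 8 E
6 200/29 40/17 -3980/493 -40/17 2 8 S
7 100/37 100/17 -3550/629 -100/17 2 9 E
final 1 9 S

n=0: pose=(5,7,N); sL=200/61, sR=200/29; mL=-11900/1769, mR=-200/29; mL+mR=-24100/1769 → advance -1; mR−mL=-300/1769 → turn -1·90°
n=1: pose=(5,6,E); sL=10, sR=50; mL=-35, mR=-50; mL+mR=-85 → advance -1; mR−mL=-15 → turn -1·90°
n=2: pose=(4,6,S); sL=200/9, sR=200/49; mL=-10700/441, mR=-200/49; mL+mR=-12500/441 → advance -1; mR−mL=8900/441 → turn +1·90°
n=3: pose=(4,7,E); sL=100/17, sR=20; mL=-270/17, mR=-20; mL+mR=-610/17 → advance -1; mR−mL=-70/17 → turn -1·90°
n=4: pose=(3,7,S); sL=200/17, sR=40/13; mL=-2940/221, mR=-40/13; mL+mR=-3620/221 → advance -1; mR−mL=2260/221 → turn +1·90°
n=5: pose=(3,8,E); sL=50/13, sR=10; mL=-115/13, mR=-10; mL+mR=-245/13 → advance -1; mR−mL=-15/13 → turn -1·90°
n=6: pose=(2,8,S); sL=200/29, sR=40/17; mL=-3980/493, mR=-40/17; mL+mR=-5140/493 → advance -1; mR−mL=2820/493 → turn +1·90°
n=7: pose=(2,9,E); sL=100/37, sR=100/17; mL=-3550/629, mR=-100/17; mL+mR=-7250/629 → advance -1; mR−mL=-150/629 → turn -1·90°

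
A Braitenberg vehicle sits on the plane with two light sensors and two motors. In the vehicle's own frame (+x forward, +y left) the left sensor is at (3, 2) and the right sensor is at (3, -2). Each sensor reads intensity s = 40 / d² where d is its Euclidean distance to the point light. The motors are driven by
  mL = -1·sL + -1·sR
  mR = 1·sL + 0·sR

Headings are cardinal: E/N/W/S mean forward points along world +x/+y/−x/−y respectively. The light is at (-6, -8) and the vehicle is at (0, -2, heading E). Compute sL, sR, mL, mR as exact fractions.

left sensor world pos  = (3, 0); dL² = 145
right sensor world pos = (3, -4); dR² = 97
sL = 40/145 = 8/29
sR = 40/97 = 40/97
mL = -1·sL + -1·sR = -1936/2813
mR = 1·sL + 0·sR = 8/29

8/29 40/97 -1936/2813 8/29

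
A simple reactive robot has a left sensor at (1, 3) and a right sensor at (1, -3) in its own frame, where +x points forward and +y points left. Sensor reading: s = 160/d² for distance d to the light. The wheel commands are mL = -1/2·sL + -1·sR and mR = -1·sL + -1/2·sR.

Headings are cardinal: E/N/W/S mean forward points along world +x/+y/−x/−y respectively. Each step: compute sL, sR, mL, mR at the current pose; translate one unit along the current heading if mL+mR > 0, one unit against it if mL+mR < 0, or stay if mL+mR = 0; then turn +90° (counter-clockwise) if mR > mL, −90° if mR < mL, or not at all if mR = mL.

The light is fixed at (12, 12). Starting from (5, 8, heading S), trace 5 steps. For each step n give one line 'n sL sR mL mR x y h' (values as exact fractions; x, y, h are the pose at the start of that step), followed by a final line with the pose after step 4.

n=0: pose=(5,8,S); sL=160/41, sR=32/25; mL=-3312/1025, mR=-4656/1025; mL+mR=-7968/1025 → advance -1; mR−mL=-1344/1025 → turn -1·90°
n=1: pose=(5,9,W); sL=8/5, sR=5/2; mL=-33/10, mR=-57/20; mL+mR=-123/20 → advance -1; mR−mL=9/20 → turn +1·90°
n=2: pose=(6,9,S); sL=32/5, sR=160/97; mL=-2352/485, mR=-3504/485; mL+mR=-5856/485 → advance -1; mR−mL=-1152/485 → turn -1·90°
n=3: pose=(6,10,W); sL=80/37, sR=16/5; mL=-792/185, mR=-696/185; mL+mR=-1488/185 → advance -1; mR−mL=96/185 → turn +1·90°
n=4: pose=(7,10,S); sL=160/13, sR=160/73; mL=-7920/949, mR=-12720/949; mL+mR=-20640/949 → advance -1; mR−mL=-4800/949 → turn -1·90°

0 160/41 32/25 -3312/1025 -4656/1025 5 8 S
1 8/5 5/2 -33/10 -57/20 5 9 W
2 32/5 160/97 -2352/485 -3504/485 6 9 S
3 80/37 16/5 -792/185 -696/185 6 10 W
4 160/13 160/73 -7920/949 -12720/949 7 10 S
final 7 11 W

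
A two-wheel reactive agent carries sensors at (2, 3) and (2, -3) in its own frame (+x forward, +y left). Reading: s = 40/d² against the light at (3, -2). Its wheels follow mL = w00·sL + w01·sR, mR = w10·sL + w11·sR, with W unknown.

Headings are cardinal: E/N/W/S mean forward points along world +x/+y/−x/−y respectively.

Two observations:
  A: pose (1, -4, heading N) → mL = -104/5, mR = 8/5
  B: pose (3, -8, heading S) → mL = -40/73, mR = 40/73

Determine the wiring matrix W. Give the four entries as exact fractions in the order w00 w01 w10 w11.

obs A: pose=(1,-4,N) → sL=8/5, sR=40, mL=-104/5, mR=8/5
obs B: pose=(3,-8,S) → sL=40/73, sR=40/73, mL=-40/73, mR=40/73
sensor matrix S = [[8/5, 40], [40/73, 40/73]]; det S = -1536/73
solve [mL_A; mL_B] = S·[w00; w01] and [mR_A; mR_B] = S·[w10; w11]:
  w00 = -1/2, w01 = -1/2, w10 = 1, w11 = 0

-1/2 -1/2 1 0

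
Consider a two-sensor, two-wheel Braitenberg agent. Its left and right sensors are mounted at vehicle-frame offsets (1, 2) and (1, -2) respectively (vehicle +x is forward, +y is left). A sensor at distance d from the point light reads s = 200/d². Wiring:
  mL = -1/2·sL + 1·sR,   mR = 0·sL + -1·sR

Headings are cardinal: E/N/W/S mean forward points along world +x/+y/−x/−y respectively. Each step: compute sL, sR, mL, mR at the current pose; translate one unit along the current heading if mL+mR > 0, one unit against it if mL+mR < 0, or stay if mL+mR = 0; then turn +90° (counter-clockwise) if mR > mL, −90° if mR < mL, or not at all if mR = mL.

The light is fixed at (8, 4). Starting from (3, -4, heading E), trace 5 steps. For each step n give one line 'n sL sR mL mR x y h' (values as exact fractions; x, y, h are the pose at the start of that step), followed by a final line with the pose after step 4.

n=0: pose=(3,-4,E); sL=50/13, sR=50/29; mL=-75/377, mR=-50/29; mL+mR=-25/13 → advance -1; mR−mL=-575/377 → turn -1·90°
n=1: pose=(2,-4,S); sL=200/97, sR=40/29; mL=980/2813, mR=-40/29; mL+mR=-100/97 → advance -1; mR−mL=-4860/2813 → turn -1·90°
n=2: pose=(2,-3,W); sL=20/13, sR=100/37; mL=930/481, mR=-100/37; mL+mR=-10/13 → advance -1; mR−mL=-2230/481 → turn -1·90°
n=3: pose=(3,-3,N); sL=40/17, sR=40/9; mL=500/153, mR=-40/9; mL+mR=-20/17 → advance -1; mR−mL=-1180/153 → turn -1·90°
n=4: pose=(3,-4,E); sL=50/13, sR=50/29; mL=-75/377, mR=-50/29; mL+mR=-25/13 → advance -1; mR−mL=-575/377 → turn -1·90°

0 50/13 50/29 -75/377 -50/29 3 -4 E
1 200/97 40/29 980/2813 -40/29 2 -4 S
2 20/13 100/37 930/481 -100/37 2 -3 W
3 40/17 40/9 500/153 -40/9 3 -3 N
4 50/13 50/29 -75/377 -50/29 3 -4 E
final 2 -4 S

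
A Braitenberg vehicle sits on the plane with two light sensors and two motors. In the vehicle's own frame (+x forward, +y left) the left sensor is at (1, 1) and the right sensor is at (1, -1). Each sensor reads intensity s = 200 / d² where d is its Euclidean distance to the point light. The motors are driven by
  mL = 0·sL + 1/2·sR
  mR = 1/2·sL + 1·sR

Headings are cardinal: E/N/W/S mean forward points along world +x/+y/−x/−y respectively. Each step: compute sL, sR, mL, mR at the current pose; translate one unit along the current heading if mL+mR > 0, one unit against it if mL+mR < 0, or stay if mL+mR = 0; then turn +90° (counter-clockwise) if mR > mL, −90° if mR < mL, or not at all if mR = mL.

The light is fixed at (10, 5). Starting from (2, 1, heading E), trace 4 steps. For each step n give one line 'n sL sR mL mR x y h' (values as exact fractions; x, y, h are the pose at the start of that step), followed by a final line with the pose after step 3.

0 100/29 100/37 50/37 4750/1073 2 1 E
1 200/73 40/9 20/9 3820/657 3 1 N
2 5/2 50/17 25/17 285/68 3 2 W
3 40/13 200/97 100/97 4540/1261 2 2 S
final 2 1 E

n=0: pose=(2,1,E); sL=100/29, sR=100/37; mL=50/37, mR=4750/1073; mL+mR=6200/1073 → advance +1; mR−mL=3300/1073 → turn +1·90°
n=1: pose=(3,1,N); sL=200/73, sR=40/9; mL=20/9, mR=3820/657; mL+mR=1760/219 → advance +1; mR−mL=2360/657 → turn +1·90°
n=2: pose=(3,2,W); sL=5/2, sR=50/17; mL=25/17, mR=285/68; mL+mR=385/68 → advance +1; mR−mL=185/68 → turn +1·90°
n=3: pose=(2,2,S); sL=40/13, sR=200/97; mL=100/97, mR=4540/1261; mL+mR=5840/1261 → advance +1; mR−mL=3240/1261 → turn +1·90°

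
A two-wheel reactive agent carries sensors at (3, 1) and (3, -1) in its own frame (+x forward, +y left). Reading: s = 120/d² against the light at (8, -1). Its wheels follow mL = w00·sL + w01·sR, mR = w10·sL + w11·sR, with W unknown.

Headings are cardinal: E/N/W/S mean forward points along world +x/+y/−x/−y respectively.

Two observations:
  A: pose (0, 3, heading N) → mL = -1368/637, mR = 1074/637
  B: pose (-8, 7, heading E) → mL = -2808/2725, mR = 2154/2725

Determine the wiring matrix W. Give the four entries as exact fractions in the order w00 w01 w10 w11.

-1 -1 1/2 1

obs A: pose=(0,3,N) → sL=12/13, sR=60/49, mL=-1368/637, mR=1074/637
obs B: pose=(-8,7,E) → sL=12/25, sR=60/109, mL=-2808/2725, mR=2154/2725
sensor matrix S = [[12/13, 60/49], [12/25, 60/109]]; det S = -27648/347165
solve [mL_A; mL_B] = S·[w00; w01] and [mR_A; mR_B] = S·[w10; w11]:
  w00 = -1, w01 = -1, w10 = 1/2, w11 = 1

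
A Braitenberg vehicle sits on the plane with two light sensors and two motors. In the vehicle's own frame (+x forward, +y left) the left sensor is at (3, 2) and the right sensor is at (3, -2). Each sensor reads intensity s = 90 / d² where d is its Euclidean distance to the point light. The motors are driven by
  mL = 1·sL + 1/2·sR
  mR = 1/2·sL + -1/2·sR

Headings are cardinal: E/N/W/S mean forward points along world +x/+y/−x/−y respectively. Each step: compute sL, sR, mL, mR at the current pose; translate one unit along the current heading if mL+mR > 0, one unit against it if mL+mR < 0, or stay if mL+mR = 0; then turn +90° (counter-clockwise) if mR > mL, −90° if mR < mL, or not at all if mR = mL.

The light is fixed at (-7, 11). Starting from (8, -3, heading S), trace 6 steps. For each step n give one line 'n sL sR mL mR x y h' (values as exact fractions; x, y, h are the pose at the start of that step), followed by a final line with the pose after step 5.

n=0: pose=(8,-3,S); sL=45/289, sR=45/229; mL=33615/132362, mR=-1350/66181; mL+mR=135/578 → advance +1; mR−mL=-36315/132362 → turn -1·90°
n=1: pose=(8,-4,W); sL=90/433, sR=90/313; mL=47655/135529, mR=-5400/135529; mL+mR=135/433 → advance +1; mR−mL=-53055/135529 → turn -1·90°
n=2: pose=(7,-4,N); sL=5/16, sR=9/40; mL=17/40, mR=7/160; mL+mR=15/32 → advance +1; mR−mL=-61/160 → turn -1·90°
n=3: pose=(7,-3,E); sL=90/433, sR=18/109; mL=13707/47197, mR=1008/47197; mL+mR=135/433 → advance +1; mR−mL=-12699/47197 → turn -1·90°
n=4: pose=(8,-3,S); sL=45/289, sR=45/229; mL=33615/132362, mR=-1350/66181; mL+mR=135/578 → advance +1; mR−mL=-36315/132362 → turn -1·90°
n=5: pose=(8,-4,W); sL=90/433, sR=90/313; mL=47655/135529, mR=-5400/135529; mL+mR=135/433 → advance +1; mR−mL=-53055/135529 → turn -1·90°

0 45/289 45/229 33615/132362 -1350/66181 8 -3 S
1 90/433 90/313 47655/135529 -5400/135529 8 -4 W
2 5/16 9/40 17/40 7/160 7 -4 N
3 90/433 18/109 13707/47197 1008/47197 7 -3 E
4 45/289 45/229 33615/132362 -1350/66181 8 -3 S
5 90/433 90/313 47655/135529 -5400/135529 8 -4 W
final 7 -4 N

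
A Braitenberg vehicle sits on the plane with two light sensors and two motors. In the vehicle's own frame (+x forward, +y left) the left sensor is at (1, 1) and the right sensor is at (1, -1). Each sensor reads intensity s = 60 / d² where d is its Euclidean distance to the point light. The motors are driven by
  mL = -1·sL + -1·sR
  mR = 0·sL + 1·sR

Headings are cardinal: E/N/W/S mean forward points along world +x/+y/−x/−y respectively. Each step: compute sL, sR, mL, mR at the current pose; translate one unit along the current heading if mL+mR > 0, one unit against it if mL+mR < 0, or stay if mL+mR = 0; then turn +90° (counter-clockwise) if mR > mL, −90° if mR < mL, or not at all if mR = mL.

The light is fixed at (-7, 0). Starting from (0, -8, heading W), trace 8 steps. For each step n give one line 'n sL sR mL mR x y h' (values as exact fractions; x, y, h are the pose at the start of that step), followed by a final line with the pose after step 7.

0 20/39 12/17 -808/663 12/17 0 -8 W
1 10/27 6/13 -292/351 6/13 1 -8 S
2 20/39 12/29 -1048/1131 12/29 1 -7 E
3 5/6 3/5 -43/30 3/5 0 -7 N
4 20/39 12/17 -808/663 12/17 0 -8 W
5 10/27 6/13 -292/351 6/13 1 -8 S
6 20/39 12/29 -1048/1131 12/29 1 -7 E
7 5/6 3/5 -43/30 3/5 0 -7 N
final 0 -8 W

n=0: pose=(0,-8,W); sL=20/39, sR=12/17; mL=-808/663, mR=12/17; mL+mR=-20/39 → advance -1; mR−mL=1276/663 → turn +1·90°
n=1: pose=(1,-8,S); sL=10/27, sR=6/13; mL=-292/351, mR=6/13; mL+mR=-10/27 → advance -1; mR−mL=454/351 → turn +1·90°
n=2: pose=(1,-7,E); sL=20/39, sR=12/29; mL=-1048/1131, mR=12/29; mL+mR=-20/39 → advance -1; mR−mL=1516/1131 → turn +1·90°
n=3: pose=(0,-7,N); sL=5/6, sR=3/5; mL=-43/30, mR=3/5; mL+mR=-5/6 → advance -1; mR−mL=61/30 → turn +1·90°
n=4: pose=(0,-8,W); sL=20/39, sR=12/17; mL=-808/663, mR=12/17; mL+mR=-20/39 → advance -1; mR−mL=1276/663 → turn +1·90°
n=5: pose=(1,-8,S); sL=10/27, sR=6/13; mL=-292/351, mR=6/13; mL+mR=-10/27 → advance -1; mR−mL=454/351 → turn +1·90°
n=6: pose=(1,-7,E); sL=20/39, sR=12/29; mL=-1048/1131, mR=12/29; mL+mR=-20/39 → advance -1; mR−mL=1516/1131 → turn +1·90°
n=7: pose=(0,-7,N); sL=5/6, sR=3/5; mL=-43/30, mR=3/5; mL+mR=-5/6 → advance -1; mR−mL=61/30 → turn +1·90°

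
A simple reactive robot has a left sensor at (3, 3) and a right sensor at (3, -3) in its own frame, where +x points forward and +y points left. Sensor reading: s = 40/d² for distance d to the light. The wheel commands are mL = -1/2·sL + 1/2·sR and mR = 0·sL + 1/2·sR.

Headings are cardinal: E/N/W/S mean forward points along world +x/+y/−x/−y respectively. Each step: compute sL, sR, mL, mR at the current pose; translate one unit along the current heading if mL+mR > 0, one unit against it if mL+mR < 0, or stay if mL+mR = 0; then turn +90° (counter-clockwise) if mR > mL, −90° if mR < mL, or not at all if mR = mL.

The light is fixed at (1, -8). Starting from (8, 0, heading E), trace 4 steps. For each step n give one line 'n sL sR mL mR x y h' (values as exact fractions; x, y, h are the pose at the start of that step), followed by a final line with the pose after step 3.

n=0: pose=(8,0,E); sL=40/221, sR=8/25; mL=384/5525, mR=4/25; mL+mR=1268/5525 → advance +1; mR−mL=20/221 → turn +1·90°
n=1: pose=(9,0,N); sL=20/73, sR=20/121; mL=-480/8833, mR=10/121; mL+mR=250/8833 → advance +1; mR−mL=10/73 → turn +1·90°
n=2: pose=(9,1,W); sL=40/61, sR=40/169; mL=-2160/10309, mR=20/169; mL+mR=-940/10309 → advance -1; mR−mL=20/61 → turn +1·90°
n=3: pose=(10,1,S); sL=2/9, sR=5/9; mL=1/6, mR=5/18; mL+mR=4/9 → advance +1; mR−mL=1/9 → turn +1·90°

0 40/221 8/25 384/5525 4/25 8 0 E
1 20/73 20/121 -480/8833 10/121 9 0 N
2 40/61 40/169 -2160/10309 20/169 9 1 W
3 2/9 5/9 1/6 5/18 10 1 S
final 10 0 E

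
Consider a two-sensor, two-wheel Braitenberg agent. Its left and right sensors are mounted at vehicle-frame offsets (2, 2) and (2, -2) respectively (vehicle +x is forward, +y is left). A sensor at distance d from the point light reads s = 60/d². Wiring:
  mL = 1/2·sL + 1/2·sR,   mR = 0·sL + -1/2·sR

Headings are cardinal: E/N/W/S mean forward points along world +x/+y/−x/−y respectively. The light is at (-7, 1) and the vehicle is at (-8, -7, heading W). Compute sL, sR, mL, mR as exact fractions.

left sensor world pos  = (-10, -9); dL² = 109
right sensor world pos = (-10, -5); dR² = 45
sL = 60/109 = 60/109
sR = 60/45 = 4/3
mL = 1/2·sL + 1/2·sR = 308/327
mR = 0·sL + -1/2·sR = -2/3

60/109 4/3 308/327 -2/3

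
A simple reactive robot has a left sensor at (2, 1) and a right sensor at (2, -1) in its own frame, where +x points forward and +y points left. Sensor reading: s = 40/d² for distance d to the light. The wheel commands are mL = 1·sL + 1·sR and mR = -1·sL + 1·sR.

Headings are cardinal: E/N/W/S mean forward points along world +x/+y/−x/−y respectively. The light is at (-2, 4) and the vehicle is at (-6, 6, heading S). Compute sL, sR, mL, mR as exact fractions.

40/9 8/5 272/45 -128/45

left sensor world pos  = (-5, 4); dL² = 9
right sensor world pos = (-7, 4); dR² = 25
sL = 40/9 = 40/9
sR = 40/25 = 8/5
mL = 1·sL + 1·sR = 272/45
mR = -1·sL + 1·sR = -128/45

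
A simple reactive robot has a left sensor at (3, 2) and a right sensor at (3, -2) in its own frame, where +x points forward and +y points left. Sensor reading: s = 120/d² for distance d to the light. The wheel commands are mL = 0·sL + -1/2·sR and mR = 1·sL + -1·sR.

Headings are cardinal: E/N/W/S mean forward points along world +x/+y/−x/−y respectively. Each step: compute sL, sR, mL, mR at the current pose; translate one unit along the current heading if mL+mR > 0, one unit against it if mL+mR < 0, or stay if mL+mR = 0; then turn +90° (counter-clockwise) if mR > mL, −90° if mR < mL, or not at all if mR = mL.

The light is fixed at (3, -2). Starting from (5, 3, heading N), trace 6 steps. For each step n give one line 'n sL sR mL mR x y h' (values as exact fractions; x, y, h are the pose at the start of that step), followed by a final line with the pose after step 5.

n=0: pose=(5,3,N); sL=15/8, sR=3/2; mL=-3/4, mR=3/8; mL+mR=-3/8 → advance -1; mR−mL=9/8 → turn +1·90°
n=1: pose=(5,2,W); sL=24, sR=120/37; mL=-60/37, mR=768/37; mL+mR=708/37 → advance +1; mR−mL=828/37 → turn +1·90°
n=2: pose=(4,2,S); sL=12, sR=60; mL=-30, mR=-48; mL+mR=-78 → advance -1; mR−mL=-18 → turn -1·90°
n=3: pose=(4,3,W); sL=120/13, sR=120/53; mL=-60/53, mR=4800/689; mL+mR=4020/689 → advance +1; mR−mL=5580/689 → turn +1·90°
n=4: pose=(3,3,S); sL=15, sR=15; mL=-15/2, mR=0; mL+mR=-15/2 → advance -1; mR−mL=15/2 → turn +1·90°
n=5: pose=(3,4,E); sL=120/73, sR=24/5; mL=-12/5, mR=-1152/365; mL+mR=-2028/365 → advance -1; mR−mL=-276/365 → turn -1·90°

0 15/8 3/2 -3/4 3/8 5 3 N
1 24 120/37 -60/37 768/37 5 2 W
2 12 60 -30 -48 4 2 S
3 120/13 120/53 -60/53 4800/689 4 3 W
4 15 15 -15/2 0 3 3 S
5 120/73 24/5 -12/5 -1152/365 3 4 E
final 2 4 S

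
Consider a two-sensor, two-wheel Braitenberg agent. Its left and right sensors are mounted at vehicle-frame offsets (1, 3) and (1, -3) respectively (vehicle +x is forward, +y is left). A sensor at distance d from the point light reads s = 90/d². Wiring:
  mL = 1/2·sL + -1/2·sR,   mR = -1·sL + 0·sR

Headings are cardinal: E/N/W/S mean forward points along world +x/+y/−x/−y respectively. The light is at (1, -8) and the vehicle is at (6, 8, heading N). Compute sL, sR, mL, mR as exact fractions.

90/293 90/353 2700/103429 -90/293

left sensor world pos  = (3, 9); dL² = 293
right sensor world pos = (9, 9); dR² = 353
sL = 90/293 = 90/293
sR = 90/353 = 90/353
mL = 1/2·sL + -1/2·sR = 2700/103429
mR = -1·sL + 0·sR = -90/293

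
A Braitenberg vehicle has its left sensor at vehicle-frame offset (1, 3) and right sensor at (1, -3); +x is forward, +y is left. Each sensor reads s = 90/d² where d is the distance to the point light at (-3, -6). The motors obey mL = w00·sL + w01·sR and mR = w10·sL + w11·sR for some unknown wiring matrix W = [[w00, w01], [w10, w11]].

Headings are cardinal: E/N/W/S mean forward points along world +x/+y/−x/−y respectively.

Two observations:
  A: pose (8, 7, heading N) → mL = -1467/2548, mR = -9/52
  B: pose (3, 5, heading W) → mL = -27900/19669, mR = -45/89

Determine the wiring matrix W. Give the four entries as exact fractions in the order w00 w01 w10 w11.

-1 -1 -1/2 0

obs A: pose=(8,7,N) → sL=9/26, sR=45/196, mL=-1467/2548, mR=-9/52
obs B: pose=(3,5,W) → sL=90/89, sR=90/221, mL=-27900/19669, mR=-45/89
sensor matrix S = [[9/26, 45/196], [90/89, 90/221]]; det S = -2285415/25058306
solve [mL_A; mL_B] = S·[w00; w01] and [mR_A; mR_B] = S·[w10; w11]:
  w00 = -1, w01 = -1, w10 = -1/2, w11 = 0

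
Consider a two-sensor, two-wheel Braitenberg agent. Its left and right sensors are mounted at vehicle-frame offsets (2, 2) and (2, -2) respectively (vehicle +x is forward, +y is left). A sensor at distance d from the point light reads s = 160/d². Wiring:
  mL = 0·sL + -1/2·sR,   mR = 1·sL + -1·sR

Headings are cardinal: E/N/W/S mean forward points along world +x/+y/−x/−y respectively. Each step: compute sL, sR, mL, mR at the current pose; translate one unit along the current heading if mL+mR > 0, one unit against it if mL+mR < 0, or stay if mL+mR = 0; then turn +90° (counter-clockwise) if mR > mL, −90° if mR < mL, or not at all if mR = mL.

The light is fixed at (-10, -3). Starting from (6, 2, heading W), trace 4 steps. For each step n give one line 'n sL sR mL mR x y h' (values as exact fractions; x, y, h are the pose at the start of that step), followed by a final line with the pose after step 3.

0 32/41 32/49 -16/49 256/2009 6 2 W
1 16/37 80/117 -40/117 -1088/4329 7 2 S
2 32/85 160/377 -80/377 -1536/32045 7 3 E
3 8/13 40/97 -20/97 256/1261 6 3 N
final 6 2 W

n=0: pose=(6,2,W); sL=32/41, sR=32/49; mL=-16/49, mR=256/2009; mL+mR=-400/2009 → advance -1; mR−mL=912/2009 → turn +1·90°
n=1: pose=(7,2,S); sL=16/37, sR=80/117; mL=-40/117, mR=-1088/4329; mL+mR=-856/1443 → advance -1; mR−mL=392/4329 → turn +1·90°
n=2: pose=(7,3,E); sL=32/85, sR=160/377; mL=-80/377, mR=-1536/32045; mL+mR=-8336/32045 → advance -1; mR−mL=5264/32045 → turn +1·90°
n=3: pose=(6,3,N); sL=8/13, sR=40/97; mL=-20/97, mR=256/1261; mL+mR=-4/1261 → advance -1; mR−mL=516/1261 → turn +1·90°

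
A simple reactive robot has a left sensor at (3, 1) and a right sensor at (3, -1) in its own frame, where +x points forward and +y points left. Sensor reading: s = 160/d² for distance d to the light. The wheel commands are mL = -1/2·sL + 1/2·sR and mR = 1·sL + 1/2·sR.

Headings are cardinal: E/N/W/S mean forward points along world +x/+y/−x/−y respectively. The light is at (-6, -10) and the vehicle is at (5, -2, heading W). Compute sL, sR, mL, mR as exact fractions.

160/113 32/29 -512/3277 6448/3277

left sensor world pos  = (2, -3); dL² = 113
right sensor world pos = (2, -1); dR² = 145
sL = 160/113 = 160/113
sR = 160/145 = 32/29
mL = -1/2·sL + 1/2·sR = -512/3277
mR = 1·sL + 1/2·sR = 6448/3277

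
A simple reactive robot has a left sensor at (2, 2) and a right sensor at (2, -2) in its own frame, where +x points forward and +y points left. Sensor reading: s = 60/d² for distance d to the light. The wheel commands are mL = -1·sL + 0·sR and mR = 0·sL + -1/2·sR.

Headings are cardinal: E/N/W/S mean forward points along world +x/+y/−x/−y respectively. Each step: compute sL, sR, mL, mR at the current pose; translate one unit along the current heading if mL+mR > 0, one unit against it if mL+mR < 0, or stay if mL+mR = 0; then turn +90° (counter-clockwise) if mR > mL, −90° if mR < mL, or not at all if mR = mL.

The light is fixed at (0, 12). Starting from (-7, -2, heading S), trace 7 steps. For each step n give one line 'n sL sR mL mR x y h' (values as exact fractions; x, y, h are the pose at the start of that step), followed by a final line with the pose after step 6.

0 60/281 60/337 -60/281 -30/337 -7 -2 S
1 30/73 6/25 -30/73 -3/25 -7 -1 E
2 60/221 60/157 -60/221 -30/157 -8 -1 N
3 15/89 15/61 -15/89 -15/122 -8 -2 W
4 60/281 60/337 -60/281 -30/337 -7 -2 S
5 30/73 6/25 -30/73 -3/25 -7 -1 E
6 60/221 60/157 -60/221 -30/157 -8 -1 N
final -8 -2 W

n=0: pose=(-7,-2,S); sL=60/281, sR=60/337; mL=-60/281, mR=-30/337; mL+mR=-28650/94697 → advance -1; mR−mL=11790/94697 → turn +1·90°
n=1: pose=(-7,-1,E); sL=30/73, sR=6/25; mL=-30/73, mR=-3/25; mL+mR=-969/1825 → advance -1; mR−mL=531/1825 → turn +1·90°
n=2: pose=(-8,-1,N); sL=60/221, sR=60/157; mL=-60/221, mR=-30/157; mL+mR=-16050/34697 → advance -1; mR−mL=2790/34697 → turn +1·90°
n=3: pose=(-8,-2,W); sL=15/89, sR=15/61; mL=-15/89, mR=-15/122; mL+mR=-3165/10858 → advance -1; mR−mL=495/10858 → turn +1·90°
n=4: pose=(-7,-2,S); sL=60/281, sR=60/337; mL=-60/281, mR=-30/337; mL+mR=-28650/94697 → advance -1; mR−mL=11790/94697 → turn +1·90°
n=5: pose=(-7,-1,E); sL=30/73, sR=6/25; mL=-30/73, mR=-3/25; mL+mR=-969/1825 → advance -1; mR−mL=531/1825 → turn +1·90°
n=6: pose=(-8,-1,N); sL=60/221, sR=60/157; mL=-60/221, mR=-30/157; mL+mR=-16050/34697 → advance -1; mR−mL=2790/34697 → turn +1·90°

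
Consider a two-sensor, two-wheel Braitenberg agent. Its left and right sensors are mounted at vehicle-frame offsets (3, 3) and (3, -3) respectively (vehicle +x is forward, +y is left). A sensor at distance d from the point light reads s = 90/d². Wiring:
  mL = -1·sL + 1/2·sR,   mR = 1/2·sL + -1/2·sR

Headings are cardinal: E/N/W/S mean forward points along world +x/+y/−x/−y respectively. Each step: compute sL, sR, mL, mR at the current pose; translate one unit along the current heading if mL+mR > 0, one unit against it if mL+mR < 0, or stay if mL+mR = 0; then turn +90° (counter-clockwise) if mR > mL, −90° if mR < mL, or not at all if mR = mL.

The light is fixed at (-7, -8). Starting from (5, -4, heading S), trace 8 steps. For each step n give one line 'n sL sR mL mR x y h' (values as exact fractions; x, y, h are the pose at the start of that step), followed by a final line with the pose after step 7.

0 45/113 45/41 1395/9266 -1620/4633 5 -4 S
1 18/17 18/29 -369/493 108/493 5 -3 W
2 9/26 45/52 9/104 -27/104 6 -3 S
3 90/109 90/181 -11385/19729 3240/19729 6 -2 W
4 45/149 9/13 171/3874 -378/1937 7 -2 S
5 90/137 90/221 -13725/30277 3780/30277 7 -1 W
6 9/34 9/16 9/544 -81/544 8 -1 S
7 90/169 18/53 -3249/8957 864/8957 8 0 W
final 9 0 S

n=0: pose=(5,-4,S); sL=45/113, sR=45/41; mL=1395/9266, mR=-1620/4633; mL+mR=-45/226 → advance -1; mR−mL=-4635/9266 → turn -1·90°
n=1: pose=(5,-3,W); sL=18/17, sR=18/29; mL=-369/493, mR=108/493; mL+mR=-9/17 → advance -1; mR−mL=477/493 → turn +1·90°
n=2: pose=(6,-3,S); sL=9/26, sR=45/52; mL=9/104, mR=-27/104; mL+mR=-9/52 → advance -1; mR−mL=-9/26 → turn -1·90°
n=3: pose=(6,-2,W); sL=90/109, sR=90/181; mL=-11385/19729, mR=3240/19729; mL+mR=-45/109 → advance -1; mR−mL=14625/19729 → turn +1·90°
n=4: pose=(7,-2,S); sL=45/149, sR=9/13; mL=171/3874, mR=-378/1937; mL+mR=-45/298 → advance -1; mR−mL=-927/3874 → turn -1·90°
n=5: pose=(7,-1,W); sL=90/137, sR=90/221; mL=-13725/30277, mR=3780/30277; mL+mR=-45/137 → advance -1; mR−mL=17505/30277 → turn +1·90°
n=6: pose=(8,-1,S); sL=9/34, sR=9/16; mL=9/544, mR=-81/544; mL+mR=-9/68 → advance -1; mR−mL=-45/272 → turn -1·90°
n=7: pose=(8,0,W); sL=90/169, sR=18/53; mL=-3249/8957, mR=864/8957; mL+mR=-45/169 → advance -1; mR−mL=4113/8957 → turn +1·90°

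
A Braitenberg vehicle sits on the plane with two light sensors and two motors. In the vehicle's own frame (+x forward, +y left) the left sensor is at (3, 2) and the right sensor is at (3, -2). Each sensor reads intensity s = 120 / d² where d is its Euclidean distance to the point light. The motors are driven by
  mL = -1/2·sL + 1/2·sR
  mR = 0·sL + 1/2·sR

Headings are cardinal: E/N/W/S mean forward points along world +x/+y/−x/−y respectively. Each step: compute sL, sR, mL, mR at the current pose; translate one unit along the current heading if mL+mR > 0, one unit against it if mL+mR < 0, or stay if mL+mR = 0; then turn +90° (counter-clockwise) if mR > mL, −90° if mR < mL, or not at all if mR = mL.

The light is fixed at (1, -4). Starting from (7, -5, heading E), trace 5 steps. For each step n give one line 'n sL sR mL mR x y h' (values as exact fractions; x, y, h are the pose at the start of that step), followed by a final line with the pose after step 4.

0 60/41 4/3 -8/123 2/3 7 -5 E
1 120/29 24/17 -672/493 12/17 8 -5 N
2 15/4 15/2 15/8 15/4 8 -6 W
3 120/89 120/41 2880/3649 60/41 7 -6 S
4 60/41 60/53 -360/2173 30/53 7 -7 E
final 8 -7 N

n=0: pose=(7,-5,E); sL=60/41, sR=4/3; mL=-8/123, mR=2/3; mL+mR=74/123 → advance +1; mR−mL=30/41 → turn +1·90°
n=1: pose=(8,-5,N); sL=120/29, sR=24/17; mL=-672/493, mR=12/17; mL+mR=-324/493 → advance -1; mR−mL=60/29 → turn +1·90°
n=2: pose=(8,-6,W); sL=15/4, sR=15/2; mL=15/8, mR=15/4; mL+mR=45/8 → advance +1; mR−mL=15/8 → turn +1·90°
n=3: pose=(7,-6,S); sL=120/89, sR=120/41; mL=2880/3649, mR=60/41; mL+mR=8220/3649 → advance +1; mR−mL=60/89 → turn +1·90°
n=4: pose=(7,-7,E); sL=60/41, sR=60/53; mL=-360/2173, mR=30/53; mL+mR=870/2173 → advance +1; mR−mL=30/41 → turn +1·90°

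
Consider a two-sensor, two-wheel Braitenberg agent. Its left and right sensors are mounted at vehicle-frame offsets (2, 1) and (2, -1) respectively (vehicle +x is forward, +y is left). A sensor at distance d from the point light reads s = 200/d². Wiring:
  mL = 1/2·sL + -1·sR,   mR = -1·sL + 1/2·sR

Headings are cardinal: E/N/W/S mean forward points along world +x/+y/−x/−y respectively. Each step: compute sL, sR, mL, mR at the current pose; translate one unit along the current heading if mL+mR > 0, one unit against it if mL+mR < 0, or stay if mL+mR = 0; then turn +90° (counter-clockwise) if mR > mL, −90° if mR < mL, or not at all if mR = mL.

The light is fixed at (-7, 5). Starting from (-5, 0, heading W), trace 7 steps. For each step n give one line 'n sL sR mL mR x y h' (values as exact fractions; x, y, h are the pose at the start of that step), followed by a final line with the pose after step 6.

n=0: pose=(-5,0,W); sL=50/9, sR=25/2; mL=-175/18, mR=25/36; mL+mR=-325/36 → advance -1; mR−mL=125/12 → turn +1·90°
n=1: pose=(-4,0,S); sL=40/13, sR=200/53; mL=-1540/689, mR=-820/689; mL+mR=-2360/689 → advance -1; mR−mL=720/689 → turn +1·90°
n=2: pose=(-4,1,E); sL=100/17, sR=4; mL=-18/17, mR=-66/17; mL+mR=-84/17 → advance -1; mR−mL=-48/17 → turn -1·90°
n=3: pose=(-5,1,S); sL=40/9, sR=200/37; mL=-1060/333, mR=-580/333; mL+mR=-1640/333 → advance -1; mR−mL=160/111 → turn +1·90°
n=4: pose=(-5,2,E); sL=10, sR=25/4; mL=-5/4, mR=-55/8; mL+mR=-65/8 → advance -1; mR−mL=-45/8 → turn -1·90°
n=5: pose=(-6,2,S); sL=200/29, sR=8; mL=-132/29, mR=-84/29; mL+mR=-216/29 → advance -1; mR−mL=48/29 → turn +1·90°
n=6: pose=(-6,3,E); sL=20, sR=100/9; mL=-10/9, mR=-130/9; mL+mR=-140/9 → advance -1; mR−mL=-40/3 → turn -1·90°

0 50/9 25/2 -175/18 25/36 -5 0 W
1 40/13 200/53 -1540/689 -820/689 -4 0 S
2 100/17 4 -18/17 -66/17 -4 1 E
3 40/9 200/37 -1060/333 -580/333 -5 1 S
4 10 25/4 -5/4 -55/8 -5 2 E
5 200/29 8 -132/29 -84/29 -6 2 S
6 20 100/9 -10/9 -130/9 -6 3 E
final -7 3 S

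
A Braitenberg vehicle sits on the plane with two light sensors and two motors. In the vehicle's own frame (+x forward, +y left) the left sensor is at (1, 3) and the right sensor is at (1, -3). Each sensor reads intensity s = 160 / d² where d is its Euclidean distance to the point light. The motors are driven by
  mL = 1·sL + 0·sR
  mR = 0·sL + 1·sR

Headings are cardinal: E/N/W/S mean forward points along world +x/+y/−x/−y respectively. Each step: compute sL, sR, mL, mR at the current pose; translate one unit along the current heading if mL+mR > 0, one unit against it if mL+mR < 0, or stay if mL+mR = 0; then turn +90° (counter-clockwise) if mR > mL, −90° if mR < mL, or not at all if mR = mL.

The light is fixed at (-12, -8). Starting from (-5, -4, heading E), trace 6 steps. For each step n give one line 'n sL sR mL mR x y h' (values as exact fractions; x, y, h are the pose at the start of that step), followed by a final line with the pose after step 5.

0 160/113 32/13 160/113 32/13 -5 -4 E
1 16/5 80/73 16/5 80/73 -4 -4 N
2 32/29 32/17 32/29 32/17 -4 -3 E
3 20/9 8/9 20/9 8/9 -3 -3 N
4 160/181 160/109 160/181 160/109 -3 -2 E
5 80/49 80/109 80/49 80/109 -2 -2 N
final -2 -1 E

n=0: pose=(-5,-4,E); sL=160/113, sR=32/13; mL=160/113, mR=32/13; mL+mR=5696/1469 → advance +1; mR−mL=1536/1469 → turn +1·90°
n=1: pose=(-4,-4,N); sL=16/5, sR=80/73; mL=16/5, mR=80/73; mL+mR=1568/365 → advance +1; mR−mL=-768/365 → turn -1·90°
n=2: pose=(-4,-3,E); sL=32/29, sR=32/17; mL=32/29, mR=32/17; mL+mR=1472/493 → advance +1; mR−mL=384/493 → turn +1·90°
n=3: pose=(-3,-3,N); sL=20/9, sR=8/9; mL=20/9, mR=8/9; mL+mR=28/9 → advance +1; mR−mL=-4/3 → turn -1·90°
n=4: pose=(-3,-2,E); sL=160/181, sR=160/109; mL=160/181, mR=160/109; mL+mR=46400/19729 → advance +1; mR−mL=11520/19729 → turn +1·90°
n=5: pose=(-2,-2,N); sL=80/49, sR=80/109; mL=80/49, mR=80/109; mL+mR=12640/5341 → advance +1; mR−mL=-4800/5341 → turn -1·90°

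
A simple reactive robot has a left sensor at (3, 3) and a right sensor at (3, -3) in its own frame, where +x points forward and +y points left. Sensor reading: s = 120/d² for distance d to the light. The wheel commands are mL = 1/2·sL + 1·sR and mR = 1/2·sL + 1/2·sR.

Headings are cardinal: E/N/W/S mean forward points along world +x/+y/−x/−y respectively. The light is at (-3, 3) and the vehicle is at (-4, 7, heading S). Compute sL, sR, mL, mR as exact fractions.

left sensor world pos  = (-1, 4); dL² = 5
right sensor world pos = (-7, 4); dR² = 17
sL = 120/5 = 24
sR = 120/17 = 120/17
mL = 1/2·sL + 1·sR = 324/17
mR = 1/2·sL + 1/2·sR = 264/17

24 120/17 324/17 264/17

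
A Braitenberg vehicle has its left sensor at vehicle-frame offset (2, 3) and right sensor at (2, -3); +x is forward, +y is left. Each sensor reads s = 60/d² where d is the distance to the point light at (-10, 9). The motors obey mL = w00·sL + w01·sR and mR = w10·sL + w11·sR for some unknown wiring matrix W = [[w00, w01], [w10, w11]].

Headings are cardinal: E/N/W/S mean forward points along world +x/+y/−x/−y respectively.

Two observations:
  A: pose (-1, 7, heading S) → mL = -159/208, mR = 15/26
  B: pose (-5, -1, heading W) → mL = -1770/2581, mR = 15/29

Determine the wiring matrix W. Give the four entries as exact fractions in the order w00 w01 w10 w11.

-1/2 -1/2 0 1/2

obs A: pose=(-1,7,S) → sL=3/8, sR=15/13, mL=-159/208, mR=15/26
obs B: pose=(-5,-1,W) → sL=30/89, sR=30/29, mL=-1770/2581, mR=15/29
sensor matrix S = [[3/8, 15/13], [30/89, 30/29]]; det S = -135/134212
solve [mL_A; mL_B] = S·[w00; w01] and [mR_A; mR_B] = S·[w10; w11]:
  w00 = -1/2, w01 = -1/2, w10 = 0, w11 = 1/2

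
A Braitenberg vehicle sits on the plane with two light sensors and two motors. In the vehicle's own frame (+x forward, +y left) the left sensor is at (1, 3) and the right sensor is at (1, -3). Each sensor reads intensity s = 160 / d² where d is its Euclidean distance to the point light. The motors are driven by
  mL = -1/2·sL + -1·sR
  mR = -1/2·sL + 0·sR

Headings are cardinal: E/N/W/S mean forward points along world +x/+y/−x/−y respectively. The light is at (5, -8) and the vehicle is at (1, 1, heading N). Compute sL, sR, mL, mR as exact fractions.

left sensor world pos  = (-2, 2); dL² = 149
right sensor world pos = (4, 2); dR² = 101
sL = 160/149 = 160/149
sR = 160/101 = 160/101
mL = -1/2·sL + -1·sR = -31920/15049
mR = -1/2·sL + 0·sR = -80/149

160/149 160/101 -31920/15049 -80/149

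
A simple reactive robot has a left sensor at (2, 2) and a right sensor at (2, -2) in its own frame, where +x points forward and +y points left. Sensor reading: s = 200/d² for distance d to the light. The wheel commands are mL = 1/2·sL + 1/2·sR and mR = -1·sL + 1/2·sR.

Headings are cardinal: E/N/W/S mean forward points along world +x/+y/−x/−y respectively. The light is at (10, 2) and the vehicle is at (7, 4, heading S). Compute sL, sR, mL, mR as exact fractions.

200 8 104 -196

left sensor world pos  = (9, 2); dL² = 1
right sensor world pos = (5, 2); dR² = 25
sL = 200/1 = 200
sR = 200/25 = 8
mL = 1/2·sL + 1/2·sR = 104
mR = -1·sL + 1/2·sR = -196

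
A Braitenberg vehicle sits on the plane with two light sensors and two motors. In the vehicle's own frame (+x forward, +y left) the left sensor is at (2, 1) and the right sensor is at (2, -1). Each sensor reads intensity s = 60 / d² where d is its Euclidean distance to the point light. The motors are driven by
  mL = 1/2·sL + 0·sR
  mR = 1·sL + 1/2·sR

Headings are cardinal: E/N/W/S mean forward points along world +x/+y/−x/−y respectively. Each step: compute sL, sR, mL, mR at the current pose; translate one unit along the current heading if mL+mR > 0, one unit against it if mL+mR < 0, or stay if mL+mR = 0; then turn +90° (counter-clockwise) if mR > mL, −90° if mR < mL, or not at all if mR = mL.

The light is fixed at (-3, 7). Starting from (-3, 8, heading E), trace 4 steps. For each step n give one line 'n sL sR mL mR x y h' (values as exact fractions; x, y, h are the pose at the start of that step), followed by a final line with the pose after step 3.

0 15/2 15 15/4 15 -3 8 E
1 20/3 60/13 10/3 350/39 -2 8 N
2 30 6 15 33 -2 9 W
3 60 60 30 90 -3 9 S
final -3 8 E

n=0: pose=(-3,8,E); sL=15/2, sR=15; mL=15/4, mR=15; mL+mR=75/4 → advance +1; mR−mL=45/4 → turn +1·90°
n=1: pose=(-2,8,N); sL=20/3, sR=60/13; mL=10/3, mR=350/39; mL+mR=160/13 → advance +1; mR−mL=220/39 → turn +1·90°
n=2: pose=(-2,9,W); sL=30, sR=6; mL=15, mR=33; mL+mR=48 → advance +1; mR−mL=18 → turn +1·90°
n=3: pose=(-3,9,S); sL=60, sR=60; mL=30, mR=90; mL+mR=120 → advance +1; mR−mL=60 → turn +1·90°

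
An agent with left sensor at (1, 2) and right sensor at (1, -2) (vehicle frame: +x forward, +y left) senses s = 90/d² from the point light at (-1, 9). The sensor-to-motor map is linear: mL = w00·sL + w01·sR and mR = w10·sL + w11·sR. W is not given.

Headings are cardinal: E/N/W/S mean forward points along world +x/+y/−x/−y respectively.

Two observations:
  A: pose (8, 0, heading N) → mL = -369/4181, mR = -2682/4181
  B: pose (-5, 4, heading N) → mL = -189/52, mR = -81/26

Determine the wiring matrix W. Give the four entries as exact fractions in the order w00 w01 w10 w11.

1/2 -1 -1/2 -1/2

obs A: pose=(8,0,N) → sL=90/113, sR=18/37, mL=-369/4181, mR=-2682/4181
obs B: pose=(-5,4,N) → sL=45/26, sR=9/2, mL=-189/52, mR=-81/26
sensor matrix S = [[90/113, 18/37], [45/26, 9/2]]; det S = 149040/54353
solve [mL_A; mL_B] = S·[w00; w01] and [mR_A; mR_B] = S·[w10; w11]:
  w00 = 1/2, w01 = -1, w10 = -1/2, w11 = -1/2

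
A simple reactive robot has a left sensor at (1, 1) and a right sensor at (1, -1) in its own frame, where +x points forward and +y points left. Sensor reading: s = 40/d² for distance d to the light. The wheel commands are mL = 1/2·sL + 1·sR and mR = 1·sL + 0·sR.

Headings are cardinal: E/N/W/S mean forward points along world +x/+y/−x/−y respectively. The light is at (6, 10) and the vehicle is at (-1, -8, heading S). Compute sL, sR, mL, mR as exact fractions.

40/397 8/85 4876/33745 40/397

left sensor world pos  = (0, -9); dL² = 397
right sensor world pos = (-2, -9); dR² = 425
sL = 40/397 = 40/397
sR = 40/425 = 8/85
mL = 1/2·sL + 1·sR = 4876/33745
mR = 1·sL + 0·sR = 40/397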